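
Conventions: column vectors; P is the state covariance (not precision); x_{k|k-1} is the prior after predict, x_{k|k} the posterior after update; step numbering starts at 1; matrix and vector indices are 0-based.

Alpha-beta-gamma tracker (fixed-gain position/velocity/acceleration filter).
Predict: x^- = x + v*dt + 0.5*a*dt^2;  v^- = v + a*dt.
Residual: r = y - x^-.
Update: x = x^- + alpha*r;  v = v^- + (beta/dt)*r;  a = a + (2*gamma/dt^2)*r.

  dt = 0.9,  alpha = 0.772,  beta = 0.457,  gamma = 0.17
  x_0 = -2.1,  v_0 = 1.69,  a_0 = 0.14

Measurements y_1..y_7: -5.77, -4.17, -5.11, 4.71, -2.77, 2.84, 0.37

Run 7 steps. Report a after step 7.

a_post = -1.6985

step 1: x_pred=-0.5223  r=-5.2477  x^+=-4.5735  v^+=-0.8487  a^+=-2.0627
step 2: x_pred=-6.1727  r=2.0027  x^+=-4.6266  v^+=-1.6882  a^+=-1.2221
step 3: x_pred=-6.6409  r=1.5309  x^+=-5.4591  v^+=-2.0107  a^+=-0.5795
step 4: x_pred=-7.5034  r=12.2134  x^+=1.9254  v^+=3.6695  a^+=4.5471
step 5: x_pred=7.0695  r=-9.8395  x^+=-0.5266  v^+=2.7656  a^+=0.4170
step 6: x_pred=2.1313  r=0.7087  x^+=2.6784  v^+=3.5007  a^+=0.7145
step 7: x_pred=6.1184  r=-5.7484  x^+=1.6806  v^+=1.2248  a^+=-1.6985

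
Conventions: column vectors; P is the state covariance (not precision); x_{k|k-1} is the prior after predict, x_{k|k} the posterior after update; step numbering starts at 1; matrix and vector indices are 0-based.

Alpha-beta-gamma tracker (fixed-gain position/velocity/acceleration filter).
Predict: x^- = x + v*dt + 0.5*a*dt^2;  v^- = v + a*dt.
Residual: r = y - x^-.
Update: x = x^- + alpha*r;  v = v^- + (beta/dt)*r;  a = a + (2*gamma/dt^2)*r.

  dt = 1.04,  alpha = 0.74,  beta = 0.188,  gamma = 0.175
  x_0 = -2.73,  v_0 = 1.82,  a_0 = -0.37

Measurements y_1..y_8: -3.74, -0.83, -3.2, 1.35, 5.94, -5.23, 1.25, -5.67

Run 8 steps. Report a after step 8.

step 1: x_pred=-1.0373  r=-2.7027  x^+=-3.0373  v^+=0.9466  a^+=-1.2446
step 2: x_pred=-2.7259  r=1.8959  x^+=-1.3229  v^+=-0.0050  a^+=-0.6311
step 3: x_pred=-1.6694  r=-1.5306  x^+=-2.8021  v^+=-0.9380  a^+=-1.1264
step 4: x_pred=-4.3867  r=5.7367  x^+=-0.1416  v^+=-1.0724  a^+=0.7300
step 5: x_pred=-0.8621  r=6.8021  x^+=4.1715  v^+=0.9164  a^+=2.9311
step 6: x_pred=6.7097  r=-11.9397  x^+=-2.1257  v^+=1.8064  a^+=-0.9325
step 7: x_pred=-0.7513  r=2.0013  x^+=0.7297  v^+=1.1984  a^+=-0.2849
step 8: x_pred=1.8220  r=-7.4920  x^+=-3.7221  v^+=-0.4522  a^+=-2.7092

a_post = -2.7092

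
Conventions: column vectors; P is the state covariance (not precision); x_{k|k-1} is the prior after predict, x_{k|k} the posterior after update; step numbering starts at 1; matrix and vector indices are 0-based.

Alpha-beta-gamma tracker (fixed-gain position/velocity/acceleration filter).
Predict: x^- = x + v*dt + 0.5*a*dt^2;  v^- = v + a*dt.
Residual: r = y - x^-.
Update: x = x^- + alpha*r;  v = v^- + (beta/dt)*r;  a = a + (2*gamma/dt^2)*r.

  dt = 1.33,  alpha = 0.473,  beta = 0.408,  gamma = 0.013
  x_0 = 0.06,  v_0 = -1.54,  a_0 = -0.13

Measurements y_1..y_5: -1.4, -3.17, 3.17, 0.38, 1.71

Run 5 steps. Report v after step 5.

v_post = 1.2100

step 1: x_pred=-2.1032  r=0.7032  x^+=-1.7706  v^+=-1.4972  a^+=-0.1197
step 2: x_pred=-3.8677  r=0.6977  x^+=-3.5377  v^+=-1.4423  a^+=-0.1094
step 3: x_pred=-5.5527  r=8.7227  x^+=-1.4269  v^+=1.0880  a^+=0.0188
step 4: x_pred=0.0368  r=0.3432  x^+=0.1991  v^+=1.2183  a^+=0.0238
step 5: x_pred=1.8406  r=-0.1306  x^+=1.7788  v^+=1.2100  a^+=0.0219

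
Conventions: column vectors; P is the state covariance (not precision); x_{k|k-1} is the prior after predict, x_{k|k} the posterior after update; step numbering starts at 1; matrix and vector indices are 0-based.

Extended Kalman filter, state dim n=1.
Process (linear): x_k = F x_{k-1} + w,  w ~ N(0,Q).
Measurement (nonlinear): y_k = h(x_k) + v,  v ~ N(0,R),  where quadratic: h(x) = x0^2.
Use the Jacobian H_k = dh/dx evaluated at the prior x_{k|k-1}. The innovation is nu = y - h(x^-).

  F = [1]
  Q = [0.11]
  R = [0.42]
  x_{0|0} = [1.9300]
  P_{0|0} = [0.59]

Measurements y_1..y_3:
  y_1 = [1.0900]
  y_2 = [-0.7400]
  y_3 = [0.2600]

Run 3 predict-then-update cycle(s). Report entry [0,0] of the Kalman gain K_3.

step 1: x^-=[1.9300]  P^-=[0.7000]  H_jac=[3.8600]  S=[10.8497]  K=[0.2490]  nu=[-2.6349]  x^+=[1.2738]  P^+=[0.0271]
step 2: x^-=[1.2738]  P^-=[0.1371]  H_jac=[2.5476]  S=[1.3098]  K=[0.2667]  nu=[-2.3626]  x^+=[0.6438]  P^+=[0.0440]
step 3: x^-=[0.6438]  P^-=[0.1540]  H_jac=[1.2876]  S=[0.6753]  K=[0.2936]  nu=[-0.1545]  x^+=[0.5985]  P^+=[0.0958]

K[0,0] = 0.2936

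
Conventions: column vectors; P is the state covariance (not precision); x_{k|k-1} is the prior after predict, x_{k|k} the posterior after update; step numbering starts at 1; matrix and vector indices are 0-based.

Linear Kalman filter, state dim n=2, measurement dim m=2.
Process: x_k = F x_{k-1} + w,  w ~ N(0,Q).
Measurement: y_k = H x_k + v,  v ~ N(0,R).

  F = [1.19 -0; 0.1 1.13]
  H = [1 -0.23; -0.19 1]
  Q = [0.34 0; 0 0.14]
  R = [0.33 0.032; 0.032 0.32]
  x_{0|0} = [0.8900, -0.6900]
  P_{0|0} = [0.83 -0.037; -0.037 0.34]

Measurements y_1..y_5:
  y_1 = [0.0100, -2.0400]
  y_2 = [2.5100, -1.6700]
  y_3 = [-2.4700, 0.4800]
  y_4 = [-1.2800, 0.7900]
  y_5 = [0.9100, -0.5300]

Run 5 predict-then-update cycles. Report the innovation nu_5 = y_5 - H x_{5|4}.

step 1: x^-=[1.0591, -0.6907]  P^-=[1.5154 0.0490; 0.0490 0.5741]  S=[1.8532 -0.3368; -0.3368 0.9302]  K=[0.8188 0.0396; 0.0702 0.6326]  nu=[-1.2080, -1.1481]  x^+=[0.0245, -1.5017]  P^+=[0.2932 0.0946; 0.0946 0.2226]
step 2: x^-=[0.0291, -1.6945]  P^-=[0.7553 0.1621; 0.1621 0.4486]  S=[1.0344 -0.0455; -0.0455 0.7343]  K=[0.6971 0.0685; 0.0822 0.5741]  nu=[2.0912, 0.0300]  x^+=[1.4889, -1.5053]  P^+=[0.2535 0.0924; 0.0924 0.2039]
step 3: x^-=[1.7718, -1.5521]  P^-=[0.6990 0.1544; 0.1544 0.4238]  S=[0.9804 -0.0371; -0.0371 0.7103]  K=[0.6792 0.0659; 0.0793 0.5594]  nu=[-4.5988, 2.3688]  x^+=[-1.1958, -0.5915]  P^+=[0.2469 0.0897; 0.0897 0.1986]
step 4: x^-=[-1.4230, -0.7880]  P^-=[0.6896 0.1501; 0.1501 0.4163]  S=[0.9726 -0.0382; -0.0382 0.7042]  K=[0.6761 0.0637; 0.0776 0.5549]  nu=[-0.0383, 1.3076]  x^+=[-1.3656, -0.0653]  P^+=[0.2455 0.0887; 0.0887 0.1969]
step 5: x^-=[-1.6250, -0.2103]  P^-=[0.6877 0.1484; 0.1484 0.4139]  S=[0.9713 -0.0389; -0.0389 0.7023]  K=[0.6754 0.0628; 0.0770 0.5535]  nu=[2.4867, -0.6284]  x^+=[0.0149, -0.3667]  P^+=[0.2452 0.0883; 0.0883 0.1963]

innov = [2.4867, -0.6284]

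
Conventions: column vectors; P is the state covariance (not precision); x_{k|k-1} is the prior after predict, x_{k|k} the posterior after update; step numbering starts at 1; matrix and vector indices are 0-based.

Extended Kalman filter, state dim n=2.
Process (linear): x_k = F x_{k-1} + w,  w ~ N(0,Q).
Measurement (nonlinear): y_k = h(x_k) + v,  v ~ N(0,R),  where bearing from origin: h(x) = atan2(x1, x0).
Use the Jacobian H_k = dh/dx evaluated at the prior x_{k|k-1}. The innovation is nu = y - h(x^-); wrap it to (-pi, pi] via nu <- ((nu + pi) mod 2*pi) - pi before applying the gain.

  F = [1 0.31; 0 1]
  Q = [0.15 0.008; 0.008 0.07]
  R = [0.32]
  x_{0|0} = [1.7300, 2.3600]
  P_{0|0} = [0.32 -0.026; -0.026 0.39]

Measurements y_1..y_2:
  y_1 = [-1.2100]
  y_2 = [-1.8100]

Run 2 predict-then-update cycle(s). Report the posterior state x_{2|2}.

x_post = [3.7110, 1.3860]

step 1: x^-=[2.4616, 2.3600]  P^-=[0.4914 0.1029; 0.1029 0.4600]  H_jac=[-0.2029 0.2117]  S=[0.3520]  K=[-0.2214; 0.2173]  nu=[-1.9743]  x^+=[2.8987, 1.9310]  P^+=[0.4741 0.1198; 0.1198 0.4434]
step 2: x^-=[3.4973, 1.9310]  P^-=[0.7410 0.2653; 0.2653 0.5134]  H_jac=[-0.1210 0.2191]  S=[0.3414]  K=[-0.0923; 0.2355]  nu=[-2.3145]  x^+=[3.7110, 1.3860]  P^+=[0.7381 0.2727; 0.2727 0.4944]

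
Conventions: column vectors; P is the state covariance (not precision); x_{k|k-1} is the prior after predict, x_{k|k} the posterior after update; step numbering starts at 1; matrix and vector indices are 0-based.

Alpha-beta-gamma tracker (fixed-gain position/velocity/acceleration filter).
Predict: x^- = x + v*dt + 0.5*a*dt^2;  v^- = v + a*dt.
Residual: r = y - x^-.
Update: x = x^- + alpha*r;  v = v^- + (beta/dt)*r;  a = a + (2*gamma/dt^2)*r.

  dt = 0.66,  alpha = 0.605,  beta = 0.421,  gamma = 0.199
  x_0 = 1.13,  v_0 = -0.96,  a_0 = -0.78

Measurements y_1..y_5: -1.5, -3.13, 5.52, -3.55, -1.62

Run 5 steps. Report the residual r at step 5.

resid = -3.0732

step 1: x_pred=0.3265  r=-1.8265  x^+=-0.7785  v^+=-2.6399  a^+=-2.4489
step 2: x_pred=-3.0542  r=-0.0758  x^+=-3.1001  v^+=-4.3045  a^+=-2.5181
step 3: x_pred=-6.4895  r=12.0095  x^+=0.7763  v^+=1.6942  a^+=8.4547
step 4: x_pred=3.7358  r=-7.2858  x^+=-0.6721  v^+=2.6268  a^+=1.7978
step 5: x_pred=1.4532  r=-3.0732  x^+=-0.4061  v^+=1.8530  a^+=-1.0101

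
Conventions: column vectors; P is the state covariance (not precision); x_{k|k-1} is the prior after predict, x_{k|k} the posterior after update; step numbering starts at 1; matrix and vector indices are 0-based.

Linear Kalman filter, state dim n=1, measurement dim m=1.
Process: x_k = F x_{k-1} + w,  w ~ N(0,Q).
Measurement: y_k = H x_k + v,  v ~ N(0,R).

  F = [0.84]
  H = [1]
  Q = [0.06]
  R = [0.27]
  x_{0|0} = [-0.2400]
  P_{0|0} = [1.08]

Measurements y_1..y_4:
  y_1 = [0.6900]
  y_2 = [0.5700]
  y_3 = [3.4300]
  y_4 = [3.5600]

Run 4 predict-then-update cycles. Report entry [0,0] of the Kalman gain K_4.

step 1: x^-=[-0.2016]  P^-=[0.8220]  S=[1.0920]  K=[0.7528]  nu=[0.8916]  x^+=[0.4696]  P^+=[0.2032]
step 2: x^-=[0.3944]  P^-=[0.2034]  S=[0.4734]  K=[0.4297]  nu=[0.1756]  x^+=[0.4699]  P^+=[0.1160]
step 3: x^-=[0.3947]  P^-=[0.1419]  S=[0.4119]  K=[0.3444]  nu=[3.0353]  x^+=[1.4401]  P^+=[0.0930]
step 4: x^-=[1.2097]  P^-=[0.1256]  S=[0.3956]  K=[0.3175]  nu=[2.3503]  x^+=[1.9560]  P^+=[0.0857]

K[0,0] = 0.3175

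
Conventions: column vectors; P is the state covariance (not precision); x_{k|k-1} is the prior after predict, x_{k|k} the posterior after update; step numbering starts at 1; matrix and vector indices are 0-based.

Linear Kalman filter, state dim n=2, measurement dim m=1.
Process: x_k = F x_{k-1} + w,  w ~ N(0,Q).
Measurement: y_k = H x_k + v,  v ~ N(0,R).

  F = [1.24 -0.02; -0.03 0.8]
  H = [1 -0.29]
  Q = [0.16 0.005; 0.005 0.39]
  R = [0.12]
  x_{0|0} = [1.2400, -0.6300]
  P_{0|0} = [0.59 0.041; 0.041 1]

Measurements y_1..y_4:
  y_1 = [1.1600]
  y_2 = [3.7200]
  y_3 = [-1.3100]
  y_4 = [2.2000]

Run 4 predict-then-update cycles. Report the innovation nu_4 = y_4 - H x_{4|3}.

innov = [2.1574]

step 1: x^-=[1.5502, -0.5412]  P^-=[1.0656 0.0077; 0.0077 1.0286]  S=[1.2676]  K=[0.8389; -0.2292]  nu=[-0.5471]  x^+=[1.0912, -0.4158]  P^+=[0.1736 0.2515; 0.2515 0.9620]
step 2: x^-=[1.3614, -0.3654]  P^-=[0.4148 0.2328; 0.2328 0.9937]  S=[0.4834]  K=[0.7185; -0.1147]  nu=[2.2526]  x^+=[2.9799, -0.6237]  P^+=[0.1653 0.2726; 0.2726 0.9874]
step 3: x^-=[3.7076, -0.5883]  P^-=[0.4010 0.2536; 0.2536 1.0090]  S=[0.4588]  K=[0.7138; -0.0850]  nu=[-5.1882]  x^+=[0.0044, -0.1474]  P^+=[0.1673 0.2814; 0.2814 1.0057]
step 4: x^-=[0.0084, -0.1180]  P^-=[0.4036 0.2621; 0.2621 1.0203]  S=[0.4575]  K=[0.7162; -0.0739]  nu=[2.1574]  x^+=[1.5536, -0.2776]  P^+=[0.1690 0.2863; 0.2863 1.0178]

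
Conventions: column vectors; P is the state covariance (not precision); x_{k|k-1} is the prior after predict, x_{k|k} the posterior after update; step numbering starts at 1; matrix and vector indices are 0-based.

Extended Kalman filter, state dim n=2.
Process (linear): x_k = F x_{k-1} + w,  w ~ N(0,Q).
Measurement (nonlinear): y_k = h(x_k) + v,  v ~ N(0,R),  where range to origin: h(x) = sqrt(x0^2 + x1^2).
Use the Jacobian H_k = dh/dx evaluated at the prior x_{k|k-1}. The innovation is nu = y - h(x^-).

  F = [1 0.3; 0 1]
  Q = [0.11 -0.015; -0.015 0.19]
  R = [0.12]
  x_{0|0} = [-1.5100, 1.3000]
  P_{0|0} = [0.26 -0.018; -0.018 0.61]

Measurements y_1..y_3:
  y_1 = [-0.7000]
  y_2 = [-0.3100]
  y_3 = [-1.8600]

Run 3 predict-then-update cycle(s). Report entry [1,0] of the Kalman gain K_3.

K[1,0] = 0.2241

step 1: x^-=[-1.1200, 1.3000]  P^-=[0.4141 0.1500; 0.1500 0.8000]  H_jac=[-0.6527 0.7576]  S=[0.6072]  K=[-0.2580; 0.8369]  nu=[-2.4159]  x^+=[-0.4968, -0.7218]  P^+=[0.3737 0.2811; 0.2811 0.3747]
step 2: x^-=[-0.7133, -0.7218]  P^-=[0.6861 0.3785; 0.3785 0.5647]  H_jac=[-0.7029 -0.7113]  S=[1.1232]  K=[-0.6691; -0.5945]  nu=[-1.3248]  x^+=[0.1731, 0.0658]  P^+=[0.1833 -0.0683; -0.0683 0.1678]
step 3: x^-=[0.1928, 0.0658]  P^-=[0.2674 -0.0329; -0.0329 0.3578]  H_jac=[0.9464 0.3230]  S=[0.3767]  K=[0.6436; 0.2241]  nu=[-2.0637]  x^+=[-1.1354, -0.3966]  P^+=[0.1114 -0.0872; -0.0872 0.3388]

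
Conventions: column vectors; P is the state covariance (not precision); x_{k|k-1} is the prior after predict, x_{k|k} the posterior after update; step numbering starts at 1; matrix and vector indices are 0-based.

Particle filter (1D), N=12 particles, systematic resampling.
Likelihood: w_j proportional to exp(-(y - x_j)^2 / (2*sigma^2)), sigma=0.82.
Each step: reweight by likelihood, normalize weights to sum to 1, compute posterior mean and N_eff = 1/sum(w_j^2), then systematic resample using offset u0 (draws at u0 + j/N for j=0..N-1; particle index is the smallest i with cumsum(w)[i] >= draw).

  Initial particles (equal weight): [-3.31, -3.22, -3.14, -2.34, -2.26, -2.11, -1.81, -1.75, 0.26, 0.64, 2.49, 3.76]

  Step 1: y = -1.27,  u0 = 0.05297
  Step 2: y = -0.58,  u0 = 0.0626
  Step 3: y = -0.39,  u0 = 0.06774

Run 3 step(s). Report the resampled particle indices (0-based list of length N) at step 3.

step 1: w=[0.0127, 0.0166, 0.0208, 0.1196, 0.1352, 0.1658, 0.2256, 0.2361, 0.0491, 0.0186, 0.0000, 0.0000]  mean=-1.8926  Neff=5.8721  idx=[3, 3, 4, 4, 5, 5, 6, 6, 7, 7, 7, 8]
step 2: w=[0.0320, 0.0320, 0.0393, 0.0393, 0.0562, 0.0562, 0.1040, 0.1040, 0.1158, 0.1158, 0.1158, 0.1896]  mean=-1.4997  Neff=9.1524  idx=[1, 4, 5, 6, 7, 8, 8, 9, 10, 11, 11, 11]
step 3: w=[0.0151, 0.0282, 0.0282, 0.0568, 0.0568, 0.0643, 0.0643, 0.0643, 0.0643, 0.1859, 0.1859, 0.1859]  mean=-0.6652  Neff=7.7839  idx=[2, 4, 5, 7, 8, 9, 9, 10, 10, 11, 11, 11]

resampled_idx = [2, 4, 5, 7, 8, 9, 9, 10, 10, 11, 11, 11]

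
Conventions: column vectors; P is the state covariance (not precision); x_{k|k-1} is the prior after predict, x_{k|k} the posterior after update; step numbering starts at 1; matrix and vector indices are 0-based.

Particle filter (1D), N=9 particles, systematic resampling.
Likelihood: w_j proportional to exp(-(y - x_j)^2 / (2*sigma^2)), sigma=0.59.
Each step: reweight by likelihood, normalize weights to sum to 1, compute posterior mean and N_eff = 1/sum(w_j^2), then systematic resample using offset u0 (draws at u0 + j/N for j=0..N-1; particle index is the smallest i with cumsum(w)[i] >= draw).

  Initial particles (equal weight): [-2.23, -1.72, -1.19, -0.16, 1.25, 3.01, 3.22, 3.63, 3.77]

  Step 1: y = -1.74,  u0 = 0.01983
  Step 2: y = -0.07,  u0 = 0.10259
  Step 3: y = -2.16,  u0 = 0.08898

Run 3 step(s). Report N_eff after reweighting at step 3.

N_eff = 7.2090

step 1: w=[0.2972, 0.4194, 0.2717, 0.0116, 0.0000, 0.0000, 0.0000, 0.0000, 0.0000]  mean=-1.7094  Neff=2.9567  idx=[0, 0, 0, 1, 1, 1, 1, 2, 2]
step 2: w=[0.0030, 0.0030, 0.0030, 0.0484, 0.0484, 0.0484, 0.0484, 0.3987, 0.3987]  mean=-1.3019  Neff=3.0545  idx=[4, 7, 7, 7, 7, 8, 8, 8, 8]
step 3: w=[0.2678, 0.0915, 0.0915, 0.0915, 0.0915, 0.0915, 0.0915, 0.0915, 0.0915]  mean=-1.3319  Neff=7.2090  idx=[0, 0, 1, 2, 3, 5, 6, 7, 8]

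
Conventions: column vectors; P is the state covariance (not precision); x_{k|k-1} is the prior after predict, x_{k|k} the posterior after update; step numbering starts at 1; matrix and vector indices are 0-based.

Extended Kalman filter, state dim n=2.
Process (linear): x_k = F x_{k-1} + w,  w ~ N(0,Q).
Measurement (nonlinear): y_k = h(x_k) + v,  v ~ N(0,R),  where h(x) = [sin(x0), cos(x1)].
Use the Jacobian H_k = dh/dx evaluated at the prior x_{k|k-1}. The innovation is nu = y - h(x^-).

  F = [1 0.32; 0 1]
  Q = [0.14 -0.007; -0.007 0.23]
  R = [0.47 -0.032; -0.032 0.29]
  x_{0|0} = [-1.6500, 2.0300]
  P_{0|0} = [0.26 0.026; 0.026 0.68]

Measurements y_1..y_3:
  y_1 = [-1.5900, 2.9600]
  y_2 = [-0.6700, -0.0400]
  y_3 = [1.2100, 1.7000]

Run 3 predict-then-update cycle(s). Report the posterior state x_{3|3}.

x_post = [-3.5045, -0.4041]

step 1: x^-=[-1.0004, 2.0300]  P^-=[0.4863 0.2366; 0.2366 0.9100]  H_jac=[0.5400 0.0000; 0.0000 -0.8964]  S=[0.6118 -0.1465; -0.1465 1.0212]  K=[0.3930 -0.1513; 0.0181 -0.7962]  nu=[-0.7483, 3.4032]  x^+=[-1.8094, -0.6931]  P^+=[0.3510 0.0630; 0.0630 0.2582]
step 2: x^-=[-2.0312, -0.6931]  P^-=[0.5578 0.1386; 0.1386 0.4882]  H_jac=[-0.4443 0.0000; 0.0000 0.6390]  S=[0.5801 -0.0713; -0.0713 0.4893]  K=[-0.4123 0.1209; -0.0283 0.6334]  nu=[0.2259, -0.8092]  x^+=[-2.2221, -1.2121]  P^+=[0.4449 0.0755; 0.0755 0.2889]
step 3: x^-=[-2.6100, -1.2121]  P^-=[0.6628 0.1610; 0.1610 0.5189]  H_jac=[-0.8620 0.0000; 0.0000 0.9364]  S=[0.9625 -0.1619; -0.1619 0.7449]  K=[-0.5808 0.0761; -0.0357 0.6445]  nu=[1.7169, 1.3489]  x^+=[-3.5045, -0.4041]  P^+=[0.3195 0.0434; 0.0434 0.2008]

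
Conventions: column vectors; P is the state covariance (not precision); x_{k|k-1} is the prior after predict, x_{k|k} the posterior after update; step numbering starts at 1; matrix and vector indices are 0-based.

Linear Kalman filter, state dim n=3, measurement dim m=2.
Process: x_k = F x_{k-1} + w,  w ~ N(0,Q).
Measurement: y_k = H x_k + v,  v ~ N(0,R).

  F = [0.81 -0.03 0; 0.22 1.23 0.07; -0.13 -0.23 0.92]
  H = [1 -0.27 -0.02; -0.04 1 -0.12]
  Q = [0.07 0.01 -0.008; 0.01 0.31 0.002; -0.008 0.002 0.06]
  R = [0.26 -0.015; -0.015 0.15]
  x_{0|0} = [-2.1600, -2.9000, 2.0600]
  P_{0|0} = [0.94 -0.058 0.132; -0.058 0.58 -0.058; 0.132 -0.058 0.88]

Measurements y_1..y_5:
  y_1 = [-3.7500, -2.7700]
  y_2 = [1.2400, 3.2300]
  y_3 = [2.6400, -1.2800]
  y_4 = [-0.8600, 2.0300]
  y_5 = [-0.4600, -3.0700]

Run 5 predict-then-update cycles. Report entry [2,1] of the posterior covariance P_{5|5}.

step 1: x^-=[-1.6626, -3.8980, 2.8430]  P^-=[0.6901 0.1063 0.0076; 0.1063 1.2000 -0.1593; 0.0076 -0.1593 0.8409]  S=[0.9785 -0.2600; -0.2600 1.3930]  K=[0.7267 0.1915; 0.0132 0.8746; -0.0160 -0.1900]  nu=[-3.0830, 1.4027]  x^+=[-3.6343, -2.7119, 2.6258]  P^+=[0.1947 0.0296 0.0329; 0.0296 0.1403 0.0681; 0.0329 0.0681 0.7920]
step 2: x^-=[-2.8624, -3.9514, 3.5119]  P^-=[0.1964 0.0705 -0.0103; 0.0705 0.5644 0.0838; -0.0103 0.0838 0.7061]  S=[0.4611 -0.1000; -0.1000 0.6990]  K=[0.4180 0.1512; -0.0104 0.7875; -0.1054 -0.0158]  nu=[3.1058, 7.4883]  x^+=[-0.4322, 1.9133, 3.0663]  P^+=[0.1125 0.0220 0.0095; 0.0220 0.1292 0.0837; 0.0095 0.0837 0.7011]
step 3: x^-=[-0.4075, 2.4729, 2.4371]  P^-=[0.1429 0.0475 -0.0182; 0.0475 0.5410 0.0980; -0.0182 0.0980 0.6258]  S=[0.4187 -0.1139; -0.1139 0.6728]  K=[0.3452 0.1238; -0.0282 0.7791; -0.1332 0.0125]  nu=[3.7639, -3.4767]  x^+=[0.4614, -0.3420, 1.8922]  P^+=[0.0924 0.0169 -0.0014; 0.0169 0.1273 0.0780; -0.0014 0.0780 0.6179]
step 4: x^-=[0.3840, -0.1867, 1.7595]  P^-=[0.1299 0.0383 -0.0231; 0.0383 0.5327 0.0863; -0.0231 0.0863 0.5596]  S=[0.4102 -0.1202; -0.1202 0.6669]  K=[0.3256 0.1124; -0.0346 0.7746; -0.1390 0.0050]  nu=[-1.2592, 2.4431]  x^+=[0.2486, 1.7494, 1.9467]  P^+=[0.0868 0.0147 -0.0066; 0.0147 0.1255 0.0688; -0.0066 0.0688 0.5515]
step 5: x^-=[0.1489, 2.3427, 1.3563]  P^-=[0.1264 0.0348 -0.0258; 0.0348 0.5264 0.0718; -0.0258 0.0718 0.5083]  S=[0.4079 -0.1218; -0.1218 0.6637]  K=[0.3203 0.1083; -0.0362 0.7715; -0.1379 -0.0074]  nu=[0.0508, -5.2440]  x^+=[-0.4028, -1.7046, 1.3882]  P^+=[0.0852 0.0137 -0.0093; 0.0137 0.1241 0.0607; -0.0093 0.0607 0.5007]

P_post[2,1] = 0.0607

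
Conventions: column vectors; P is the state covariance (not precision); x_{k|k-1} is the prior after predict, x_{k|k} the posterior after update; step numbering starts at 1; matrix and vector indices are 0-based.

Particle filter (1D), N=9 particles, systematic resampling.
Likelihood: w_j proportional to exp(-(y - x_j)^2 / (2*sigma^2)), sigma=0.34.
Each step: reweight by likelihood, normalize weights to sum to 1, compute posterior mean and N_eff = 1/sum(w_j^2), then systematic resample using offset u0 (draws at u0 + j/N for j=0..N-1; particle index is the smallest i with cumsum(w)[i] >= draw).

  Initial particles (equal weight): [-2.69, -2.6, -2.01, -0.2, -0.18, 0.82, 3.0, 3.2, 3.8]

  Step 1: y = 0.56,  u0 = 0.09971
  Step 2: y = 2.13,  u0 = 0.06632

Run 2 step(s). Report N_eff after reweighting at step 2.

N_eff = 8.0000

step 1: w=[0.0000, 0.0000, 0.0000, 0.0892, 0.1015, 0.8093, 0.0000, 0.0000, 0.0000]  mean=0.6276  Neff=1.4852  idx=[4, 5, 5, 5, 5, 5, 5, 5, 5]
step 2: w=[0.0000, 0.1250, 0.1250, 0.1250, 0.1250, 0.1250, 0.1250, 0.1250, 0.1250]  mean=0.8200  Neff=8.0000  idx=[1, 2, 3, 4, 5, 5, 6, 7, 8]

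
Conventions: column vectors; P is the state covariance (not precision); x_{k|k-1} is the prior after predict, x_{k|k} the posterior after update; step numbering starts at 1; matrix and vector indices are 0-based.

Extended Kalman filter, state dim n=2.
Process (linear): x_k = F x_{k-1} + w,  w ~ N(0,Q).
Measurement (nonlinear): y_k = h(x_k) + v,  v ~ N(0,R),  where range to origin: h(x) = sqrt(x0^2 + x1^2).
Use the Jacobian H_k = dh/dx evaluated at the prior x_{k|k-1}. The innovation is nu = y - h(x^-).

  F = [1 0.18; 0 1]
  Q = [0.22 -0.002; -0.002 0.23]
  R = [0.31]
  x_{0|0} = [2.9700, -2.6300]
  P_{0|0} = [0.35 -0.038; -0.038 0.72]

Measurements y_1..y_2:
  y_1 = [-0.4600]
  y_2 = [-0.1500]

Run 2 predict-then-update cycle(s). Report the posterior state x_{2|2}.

x_post = [0.1891, -0.4735]

step 1: x^-=[2.4966, -2.6300]  P^-=[0.5796 0.0896; 0.0896 0.9500]  H_jac=[0.6885 -0.7253]  S=[0.9950]  K=[0.3358; -0.6305]  nu=[-4.0863]  x^+=[1.1245, -0.0537]  P^+=[0.4675 0.3002; 0.3002 0.5545]
step 2: x^-=[1.1149, -0.0537]  P^-=[0.8135 0.3980; 0.3980 0.7845]  H_jac=[0.9988 -0.0481]  S=[1.0852]  K=[0.7311; 0.3316]  nu=[-1.2662]  x^+=[0.1891, -0.4735]  P^+=[0.2334 0.1349; 0.1349 0.6652]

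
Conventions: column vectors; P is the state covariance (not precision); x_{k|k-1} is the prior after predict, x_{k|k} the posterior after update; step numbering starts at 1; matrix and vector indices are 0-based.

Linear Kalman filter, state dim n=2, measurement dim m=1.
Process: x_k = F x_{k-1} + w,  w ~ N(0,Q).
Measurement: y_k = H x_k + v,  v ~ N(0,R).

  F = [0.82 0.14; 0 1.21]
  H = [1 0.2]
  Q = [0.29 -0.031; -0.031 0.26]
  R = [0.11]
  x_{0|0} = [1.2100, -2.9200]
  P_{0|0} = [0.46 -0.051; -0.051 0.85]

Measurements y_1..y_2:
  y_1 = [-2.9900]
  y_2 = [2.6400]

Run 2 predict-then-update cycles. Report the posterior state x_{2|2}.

x_post = [1.7229, -1.3087]

step 1: x^-=[0.5834, -3.5332]  P^-=[0.6043 0.0624; 0.0624 1.5045]  S=[0.7994]  K=[0.7715; 0.4545]  nu=[-2.8668]  x^+=[-1.6283, -4.8360]  P^+=[0.1284 -0.2179; -0.2179 1.3394]
step 2: x^-=[-2.0123, -5.8516]  P^-=[0.3526 -0.0203; -0.0203 2.2210]  S=[0.5433]  K=[0.6415; 0.7802]  nu=[5.8226]  x^+=[1.7229, -1.3087]  P^+=[0.1290 -0.2922; -0.2922 1.8903]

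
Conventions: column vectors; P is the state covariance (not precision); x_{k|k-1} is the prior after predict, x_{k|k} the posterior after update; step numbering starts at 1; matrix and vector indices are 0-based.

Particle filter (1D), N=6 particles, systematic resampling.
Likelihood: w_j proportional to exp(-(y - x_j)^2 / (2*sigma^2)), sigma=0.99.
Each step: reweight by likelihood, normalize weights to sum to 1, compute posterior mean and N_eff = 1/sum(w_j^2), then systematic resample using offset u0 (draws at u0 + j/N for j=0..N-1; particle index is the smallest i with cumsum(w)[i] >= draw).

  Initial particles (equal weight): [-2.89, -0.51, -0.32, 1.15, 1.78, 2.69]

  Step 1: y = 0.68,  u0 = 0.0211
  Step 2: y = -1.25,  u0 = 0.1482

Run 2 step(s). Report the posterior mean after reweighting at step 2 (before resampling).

post_mean = -0.3055

step 1: w=[0.0006, 0.1834, 0.2268, 0.3374, 0.2037, 0.0481]  mean=0.7123  Neff=4.1195  idx=[1, 2, 2, 3, 3, 4]
step 2: w=[0.3505, 0.2981, 0.2981, 0.0245, 0.0245, 0.0043]  mean=-0.3055  Neff=3.3139  idx=[0, 0, 1, 1, 2, 4]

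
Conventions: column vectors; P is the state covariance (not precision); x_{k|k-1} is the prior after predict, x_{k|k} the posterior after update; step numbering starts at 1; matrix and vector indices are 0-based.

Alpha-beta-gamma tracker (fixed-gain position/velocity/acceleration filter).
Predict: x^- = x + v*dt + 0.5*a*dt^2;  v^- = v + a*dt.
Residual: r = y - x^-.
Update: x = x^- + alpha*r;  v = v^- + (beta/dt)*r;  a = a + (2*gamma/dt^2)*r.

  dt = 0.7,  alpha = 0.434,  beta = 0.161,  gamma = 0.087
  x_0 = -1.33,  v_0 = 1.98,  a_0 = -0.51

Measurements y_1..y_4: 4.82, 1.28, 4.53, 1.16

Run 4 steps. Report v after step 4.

v_post = 1.5804

step 1: x_pred=-0.0690  r=4.8890  x^+=2.0529  v^+=2.7475  a^+=1.2261
step 2: x_pred=4.2765  r=-2.9965  x^+=2.9760  v^+=2.9165  a^+=0.1620
step 3: x_pred=5.0573  r=-0.5273  x^+=4.8284  v^+=2.9087  a^+=-0.0252
step 4: x_pred=6.8583  r=-5.6983  x^+=4.3853  v^+=1.5804  a^+=-2.0487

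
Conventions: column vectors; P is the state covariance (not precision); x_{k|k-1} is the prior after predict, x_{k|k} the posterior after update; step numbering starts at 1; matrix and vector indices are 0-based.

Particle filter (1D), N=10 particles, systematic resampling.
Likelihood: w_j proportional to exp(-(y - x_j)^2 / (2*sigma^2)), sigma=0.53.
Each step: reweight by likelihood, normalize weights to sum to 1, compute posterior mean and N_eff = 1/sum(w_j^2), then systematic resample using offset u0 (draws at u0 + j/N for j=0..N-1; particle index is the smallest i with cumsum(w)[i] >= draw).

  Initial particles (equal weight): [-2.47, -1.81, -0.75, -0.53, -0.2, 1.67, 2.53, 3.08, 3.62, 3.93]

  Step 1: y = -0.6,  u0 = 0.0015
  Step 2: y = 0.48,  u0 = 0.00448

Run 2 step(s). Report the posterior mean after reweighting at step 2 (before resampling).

post_mean = -0.3886

step 1: w=[0.0007, 0.0266, 0.3456, 0.3566, 0.2706, 0.0000, 0.0000, 0.0000, 0.0000, 0.0000]  mean=-0.5520  Neff=3.1204  idx=[1, 2, 2, 2, 3, 3, 3, 3, 4, 4]
step 2: w=[0.0001, 0.0391, 0.0391, 0.0391, 0.0939, 0.0939, 0.0939, 0.0939, 0.2535, 0.2535]  mean=-0.3886  Neff=5.9385  idx=[1, 3, 4, 5, 7, 8, 8, 8, 9, 9]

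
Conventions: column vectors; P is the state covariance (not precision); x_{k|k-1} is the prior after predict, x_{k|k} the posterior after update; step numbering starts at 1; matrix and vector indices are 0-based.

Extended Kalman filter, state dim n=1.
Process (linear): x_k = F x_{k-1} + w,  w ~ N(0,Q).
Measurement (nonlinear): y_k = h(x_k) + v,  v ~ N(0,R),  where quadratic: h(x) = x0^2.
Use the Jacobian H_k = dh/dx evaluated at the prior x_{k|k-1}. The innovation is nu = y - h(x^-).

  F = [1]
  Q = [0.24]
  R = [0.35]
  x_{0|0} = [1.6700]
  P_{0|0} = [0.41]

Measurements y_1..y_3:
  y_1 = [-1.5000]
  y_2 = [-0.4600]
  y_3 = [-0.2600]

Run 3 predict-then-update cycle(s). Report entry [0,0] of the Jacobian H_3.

H_jac[0,0] = 0.3293

step 1: x^-=[1.6700]  P^-=[0.6500]  H_jac=[3.3400]  S=[7.6011]  K=[0.2856]  nu=[-4.2889]  x^+=[0.4450]  P^+=[0.0299]
step 2: x^-=[0.4450]  P^-=[0.2699]  H_jac=[0.8901]  S=[0.5638]  K=[0.4261]  nu=[-0.6580]  x^+=[0.1646]  P^+=[0.1676]
step 3: x^-=[0.1646]  P^-=[0.4076]  H_jac=[0.3293]  S=[0.3942]  K=[0.3404]  nu=[-0.2871]  x^+=[0.0669]  P^+=[0.3619]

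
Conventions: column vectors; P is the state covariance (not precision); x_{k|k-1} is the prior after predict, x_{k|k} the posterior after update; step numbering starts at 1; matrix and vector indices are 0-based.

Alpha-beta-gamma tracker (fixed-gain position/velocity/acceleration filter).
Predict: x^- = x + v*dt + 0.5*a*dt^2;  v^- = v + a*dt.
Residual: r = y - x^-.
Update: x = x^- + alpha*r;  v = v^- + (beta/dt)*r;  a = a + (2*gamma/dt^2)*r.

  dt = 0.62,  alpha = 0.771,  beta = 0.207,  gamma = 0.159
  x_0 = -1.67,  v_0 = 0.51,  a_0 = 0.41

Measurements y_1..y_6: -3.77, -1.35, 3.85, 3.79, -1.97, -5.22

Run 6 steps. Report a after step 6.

step 1: x_pred=-1.2750  r=-2.4950  x^+=-3.1986  v^+=-0.0688  a^+=-1.6540
step 2: x_pred=-3.5592  r=2.2092  x^+=-1.8559  v^+=-0.3567  a^+=0.1736
step 3: x_pred=-2.0437  r=5.8937  x^+=2.5003  v^+=1.7186  a^+=5.0492
step 4: x_pred=4.5364  r=-0.7464  x^+=3.9609  v^+=4.6000  a^+=4.4318
step 5: x_pred=7.6647  r=-9.6347  x^+=0.2363  v^+=4.1309  a^+=-3.5386
step 6: x_pred=2.1174  r=-7.3374  x^+=-3.5397  v^+=-0.5128  a^+=-9.6086

a_post = -9.6086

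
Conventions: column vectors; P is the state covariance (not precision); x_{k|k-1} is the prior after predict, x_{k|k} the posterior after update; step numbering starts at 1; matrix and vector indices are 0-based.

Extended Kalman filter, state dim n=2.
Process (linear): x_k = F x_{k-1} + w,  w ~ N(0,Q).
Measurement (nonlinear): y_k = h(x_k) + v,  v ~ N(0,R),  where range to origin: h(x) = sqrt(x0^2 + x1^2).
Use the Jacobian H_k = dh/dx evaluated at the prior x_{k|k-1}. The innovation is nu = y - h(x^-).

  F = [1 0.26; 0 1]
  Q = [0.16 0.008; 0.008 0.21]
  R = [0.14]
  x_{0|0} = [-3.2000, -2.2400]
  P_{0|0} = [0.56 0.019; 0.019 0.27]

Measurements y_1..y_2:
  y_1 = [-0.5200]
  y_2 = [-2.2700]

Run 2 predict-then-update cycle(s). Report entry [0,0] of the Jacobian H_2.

step 1: x^-=[-3.7824, -2.2400]  P^-=[0.7481 0.0972; 0.0972 0.4800]  H_jac=[-0.8604 -0.5096]  S=[0.9037]  K=[-0.7671; -0.3632]  nu=[-4.9159]  x^+=[-0.0115, -0.4546]  P^+=[0.2164 -0.1546; -0.1546 0.3608]
step 2: x^-=[-0.1297, -0.4546]  P^-=[0.3204 -0.0528; -0.0528 0.5708]  H_jac=[-0.2743 -0.9616]  S=[0.6641]  K=[-0.0559; -0.8047]  nu=[-2.7428]  x^+=[0.0237, 1.7525]  P^+=[0.3183 -0.0826; -0.0826 0.1407]

H_jac[0,0] = -0.2743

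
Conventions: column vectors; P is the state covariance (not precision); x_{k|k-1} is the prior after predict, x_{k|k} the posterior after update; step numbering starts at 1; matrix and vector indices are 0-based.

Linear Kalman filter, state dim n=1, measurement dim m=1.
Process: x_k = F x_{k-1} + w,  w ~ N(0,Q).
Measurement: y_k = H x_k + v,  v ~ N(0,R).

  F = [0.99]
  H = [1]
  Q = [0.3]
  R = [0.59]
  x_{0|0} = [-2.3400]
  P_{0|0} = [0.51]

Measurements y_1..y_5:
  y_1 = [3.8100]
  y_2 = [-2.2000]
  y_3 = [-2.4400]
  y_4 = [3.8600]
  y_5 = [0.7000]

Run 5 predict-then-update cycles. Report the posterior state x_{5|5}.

x_post = [0.9382]

step 1: x^-=[-2.3166]  P^-=[0.7999]  S=[1.3899]  K=[0.5755]  nu=[6.1266]  x^+=[1.2092]  P^+=[0.3395]
step 2: x^-=[1.1971]  P^-=[0.6328]  S=[1.2228]  K=[0.5175]  nu=[-3.3971]  x^+=[-0.5609]  P^+=[0.3053]
step 3: x^-=[-0.5553]  P^-=[0.5992]  S=[1.1892]  K=[0.5039]  nu=[-1.8847]  x^+=[-1.5050]  P^+=[0.2973]
step 4: x^-=[-1.4899]  P^-=[0.5914]  S=[1.1814]  K=[0.5006]  nu=[5.3499]  x^+=[1.1882]  P^+=[0.2953]
step 5: x^-=[1.1763]  P^-=[0.5895]  S=[1.1795]  K=[0.4998]  nu=[-0.4763]  x^+=[0.9382]  P^+=[0.2949]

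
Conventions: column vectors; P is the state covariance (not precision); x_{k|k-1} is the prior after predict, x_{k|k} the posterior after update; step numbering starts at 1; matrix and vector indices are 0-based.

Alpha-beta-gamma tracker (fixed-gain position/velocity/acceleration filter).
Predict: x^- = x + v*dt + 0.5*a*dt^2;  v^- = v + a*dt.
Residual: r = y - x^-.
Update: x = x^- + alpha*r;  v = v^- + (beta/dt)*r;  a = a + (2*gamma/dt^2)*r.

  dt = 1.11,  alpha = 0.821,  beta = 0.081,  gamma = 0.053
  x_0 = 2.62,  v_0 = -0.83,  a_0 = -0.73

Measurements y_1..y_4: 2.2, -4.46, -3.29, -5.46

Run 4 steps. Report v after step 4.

v_post = -4.0134

step 1: x_pred=1.2490  r=0.9510  x^+=2.0298  v^+=-1.5709  a^+=-0.6482
step 2: x_pred=-0.1132  r=-4.3468  x^+=-3.6819  v^+=-2.6076  a^+=-1.0221
step 3: x_pred=-7.2060  r=3.9160  x^+=-3.9910  v^+=-3.4564  a^+=-0.6852
step 4: x_pred=-8.2497  r=2.7897  x^+=-5.9594  v^+=-4.0134  a^+=-0.4452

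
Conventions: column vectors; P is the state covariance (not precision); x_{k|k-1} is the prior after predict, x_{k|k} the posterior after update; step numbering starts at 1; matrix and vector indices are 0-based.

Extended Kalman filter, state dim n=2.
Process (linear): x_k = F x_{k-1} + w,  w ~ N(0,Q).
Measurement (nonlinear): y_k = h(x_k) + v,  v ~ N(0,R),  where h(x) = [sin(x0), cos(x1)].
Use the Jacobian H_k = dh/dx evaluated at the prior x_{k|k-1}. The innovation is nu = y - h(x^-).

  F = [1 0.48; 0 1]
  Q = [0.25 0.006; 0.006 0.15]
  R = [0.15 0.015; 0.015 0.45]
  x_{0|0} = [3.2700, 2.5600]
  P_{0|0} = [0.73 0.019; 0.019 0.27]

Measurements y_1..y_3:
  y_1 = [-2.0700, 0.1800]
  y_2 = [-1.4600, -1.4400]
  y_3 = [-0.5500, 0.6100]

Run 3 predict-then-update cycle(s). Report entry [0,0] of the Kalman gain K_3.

step 1: x^-=[4.4988, 2.5600]  P^-=[1.0604 0.1546; 0.1546 0.4200]  H_jac=[-0.2120 0.0000; 0.0000 -0.5494]  S=[0.1976 0.0330; 0.0330 0.5768]  K=[-1.1234 -0.0830; -0.1000 -0.3943]  nu=[-1.0927, 1.0156]  x^+=[5.6421, 2.2688]  P^+=[0.8009 0.0986; 0.0986 0.3257]
step 2: x^-=[6.7311, 2.2688]  P^-=[1.2206 0.2610; 0.2610 0.4757]  H_jac=[0.9013 0.0000; 0.0000 -0.7662]  S=[1.1416 -0.1652; -0.1652 0.7293]  K=[0.9553 -0.0577; 0.1383 -0.4685]  nu=[-1.8931, -0.7973]  x^+=[4.9686, 2.3806]  P^+=[0.1580 0.0152; 0.0152 0.2725]
step 3: x^-=[6.1113, 2.3806]  P^-=[0.4854 0.1520; 0.1520 0.4225]  H_jac=[0.9853 0.0000; 0.0000 -0.6897]  S=[0.6212 -0.0883; -0.0883 0.6509]  K=[0.7617 -0.0577; 0.1809 -0.4231]  nu=[-0.3789, 1.3341]  x^+=[5.7456, 1.7476]  P^+=[0.1151 0.0211; 0.0211 0.2721]

K[0,0] = 0.7617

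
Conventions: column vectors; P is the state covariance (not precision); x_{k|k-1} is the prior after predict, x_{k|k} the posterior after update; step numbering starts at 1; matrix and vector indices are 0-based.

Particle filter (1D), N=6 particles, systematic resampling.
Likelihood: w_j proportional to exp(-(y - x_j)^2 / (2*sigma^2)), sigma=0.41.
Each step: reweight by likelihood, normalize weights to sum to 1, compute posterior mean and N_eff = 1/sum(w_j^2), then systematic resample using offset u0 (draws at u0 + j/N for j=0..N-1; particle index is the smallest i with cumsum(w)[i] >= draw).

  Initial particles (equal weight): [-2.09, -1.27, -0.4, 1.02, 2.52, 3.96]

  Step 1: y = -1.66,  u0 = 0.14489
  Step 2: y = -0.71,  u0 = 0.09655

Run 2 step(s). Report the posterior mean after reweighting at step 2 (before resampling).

step 1: w=[0.4722, 0.5206, 0.0073, 0.0000, 0.0000, 0.0000]  mean=-1.6508  Neff=2.0244  idx=[0, 0, 1, 1, 1, 1]
step 2: w=[0.0022, 0.0022, 0.2489, 0.2489, 0.2489, 0.2489]  mean=-1.2736  Neff=4.0352  idx=[2, 3, 3, 4, 5, 5]

post_mean = -1.2736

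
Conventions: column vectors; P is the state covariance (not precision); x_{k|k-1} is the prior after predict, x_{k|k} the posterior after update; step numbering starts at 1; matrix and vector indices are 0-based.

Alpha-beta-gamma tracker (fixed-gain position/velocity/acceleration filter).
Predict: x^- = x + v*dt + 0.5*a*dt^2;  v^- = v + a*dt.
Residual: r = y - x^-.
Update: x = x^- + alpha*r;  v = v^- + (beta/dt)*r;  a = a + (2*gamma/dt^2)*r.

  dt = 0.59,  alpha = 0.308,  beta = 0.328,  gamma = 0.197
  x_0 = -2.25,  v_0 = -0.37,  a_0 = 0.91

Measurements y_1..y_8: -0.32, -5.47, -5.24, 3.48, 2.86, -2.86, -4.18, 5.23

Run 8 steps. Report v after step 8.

v_post = -0.6437

step 1: x_pred=-2.3099  r=1.9899  x^+=-1.6970  v^+=1.2732  a^+=3.1623
step 2: x_pred=-0.3955  r=-5.0745  x^+=-1.9584  v^+=0.3178  a^+=-2.5814
step 3: x_pred=-2.2202  r=-3.0198  x^+=-3.1503  v^+=-2.8840  a^+=-5.9994
step 4: x_pred=-5.8960  r=9.3760  x^+=-3.0082  v^+=-1.2112  a^+=4.6130
step 5: x_pred=-2.9199  r=5.7799  x^+=-1.1397  v^+=4.7237  a^+=11.1550
step 6: x_pred=3.5888  r=-6.4488  x^+=1.6026  v^+=7.7201  a^+=3.8559
step 7: x_pred=6.8286  r=-11.0086  x^+=3.4379  v^+=3.8750  a^+=-8.6043
step 8: x_pred=4.2266  r=1.0034  x^+=4.5357  v^+=-0.6437  a^+=-7.4686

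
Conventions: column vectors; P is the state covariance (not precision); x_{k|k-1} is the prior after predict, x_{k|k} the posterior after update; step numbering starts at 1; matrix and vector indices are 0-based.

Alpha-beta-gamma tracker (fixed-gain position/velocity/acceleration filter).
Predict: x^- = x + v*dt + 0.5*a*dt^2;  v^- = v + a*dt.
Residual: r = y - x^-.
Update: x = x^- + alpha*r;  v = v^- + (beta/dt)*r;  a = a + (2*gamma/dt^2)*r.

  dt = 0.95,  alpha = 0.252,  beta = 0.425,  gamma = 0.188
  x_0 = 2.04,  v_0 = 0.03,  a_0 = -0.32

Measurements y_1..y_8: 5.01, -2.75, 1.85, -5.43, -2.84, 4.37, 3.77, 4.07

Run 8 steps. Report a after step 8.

a_post = 5.4453

step 1: x_pred=1.9241  r=3.0859  x^+=2.7017  v^+=1.1065  a^+=0.9656
step 2: x_pred=4.1887  r=-6.9387  x^+=2.4402  v^+=-1.0803  a^+=-1.9252
step 3: x_pred=0.5452  r=1.3048  x^+=0.8740  v^+=-2.3254  a^+=-1.3815
step 4: x_pred=-1.9586  r=-3.4714  x^+=-2.8334  v^+=-5.1909  a^+=-2.8278
step 5: x_pred=-9.0408  r=6.2008  x^+=-7.4782  v^+=-5.1033  a^+=-0.2444
step 6: x_pred=-12.4366  r=16.8066  x^+=-8.2013  v^+=2.1832  a^+=6.7575
step 7: x_pred=-3.0779  r=6.8479  x^+=-1.3522  v^+=11.6664  a^+=9.6105
step 8: x_pred=14.0676  r=-9.9976  x^+=11.5482  v^+=16.3238  a^+=5.4453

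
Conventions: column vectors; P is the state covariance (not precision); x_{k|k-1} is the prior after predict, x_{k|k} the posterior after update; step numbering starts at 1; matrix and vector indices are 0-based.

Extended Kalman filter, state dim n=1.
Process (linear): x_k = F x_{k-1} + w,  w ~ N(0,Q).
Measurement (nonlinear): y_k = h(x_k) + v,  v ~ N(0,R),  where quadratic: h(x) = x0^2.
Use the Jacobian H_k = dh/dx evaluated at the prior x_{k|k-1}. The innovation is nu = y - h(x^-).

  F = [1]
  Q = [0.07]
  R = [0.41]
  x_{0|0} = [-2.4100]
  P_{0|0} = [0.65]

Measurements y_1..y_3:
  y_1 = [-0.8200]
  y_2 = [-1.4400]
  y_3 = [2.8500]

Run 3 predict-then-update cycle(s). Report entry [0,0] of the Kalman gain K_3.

step 1: x^-=[-2.4100]  P^-=[0.7200]  H_jac=[-4.8200]  S=[17.1373]  K=[-0.2025]  nu=[-6.6281]  x^+=[-1.0678]  P^+=[0.0172]
step 2: x^-=[-1.0678]  P^-=[0.0872]  H_jac=[-2.1355]  S=[0.8078]  K=[-0.2306]  nu=[-2.5801]  x^+=[-0.4728]  P^+=[0.0443]
step 3: x^-=[-0.4728]  P^-=[0.1143]  H_jac=[-0.9456]  S=[0.5122]  K=[-0.2110]  nu=[2.6265]  x^+=[-1.0269]  P^+=[0.0915]

K[0,0] = -0.2110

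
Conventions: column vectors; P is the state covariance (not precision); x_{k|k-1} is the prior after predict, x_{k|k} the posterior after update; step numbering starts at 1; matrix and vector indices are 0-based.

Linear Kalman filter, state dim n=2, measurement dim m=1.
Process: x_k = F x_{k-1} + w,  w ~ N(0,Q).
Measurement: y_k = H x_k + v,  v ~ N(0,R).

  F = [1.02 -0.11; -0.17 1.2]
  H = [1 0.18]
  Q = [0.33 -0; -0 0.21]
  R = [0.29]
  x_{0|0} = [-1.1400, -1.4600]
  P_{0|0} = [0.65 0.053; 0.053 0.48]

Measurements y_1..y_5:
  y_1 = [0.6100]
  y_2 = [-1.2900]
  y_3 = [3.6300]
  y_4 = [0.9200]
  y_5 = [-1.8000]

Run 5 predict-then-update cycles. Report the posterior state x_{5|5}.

step 1: x^-=[-1.0022, -1.5582]  P^-=[1.0002 -0.1102; -0.1102 0.8984]  S=[1.2796]  K=[0.7661; 0.0402]  nu=[1.8927]  x^+=[0.4478, -1.4820]  P^+=[0.2491 -0.1497; -0.1497 0.8963]
step 2: x^-=[0.6198, -1.8546]  P^-=[0.6336 -0.3475; -0.3475 1.5689]  S=[0.8493]  K=[0.6724; -0.0766]  nu=[-1.5760]  x^+=[-0.4398, -1.7338]  P^+=[0.2497 -0.3037; -0.3037 1.5639]
step 3: x^-=[-0.2579, -2.0058]  P^-=[0.6768 -0.6272; -0.6272 2.5932]  S=[0.8251]  K=[0.6835; -0.1944]  nu=[4.2489]  x^+=[2.6463, -2.8318]  P^+=[0.2914 -0.5175; -0.5175 2.5620]
step 4: x^-=[3.0107, -3.8480]  P^-=[0.7803 -1.0319; -1.0319 4.1189]  S=[0.8323]  K=[0.7144; -0.3490]  nu=[-1.3980]  x^+=[2.0120, -3.3601]  P^+=[0.3556 -0.8244; -0.8244 4.0175]
step 5: x^-=[2.4218, -4.3742]  P^-=[0.9335 -1.6164; -1.6164 6.3418]  S=[0.8471]  K=[0.7586; -0.5606]  nu=[-3.4345]  x^+=[-0.1834, -2.4489]  P^+=[0.4461 -1.2562; -1.2562 6.0756]

x_post = [-0.1834, -2.4489]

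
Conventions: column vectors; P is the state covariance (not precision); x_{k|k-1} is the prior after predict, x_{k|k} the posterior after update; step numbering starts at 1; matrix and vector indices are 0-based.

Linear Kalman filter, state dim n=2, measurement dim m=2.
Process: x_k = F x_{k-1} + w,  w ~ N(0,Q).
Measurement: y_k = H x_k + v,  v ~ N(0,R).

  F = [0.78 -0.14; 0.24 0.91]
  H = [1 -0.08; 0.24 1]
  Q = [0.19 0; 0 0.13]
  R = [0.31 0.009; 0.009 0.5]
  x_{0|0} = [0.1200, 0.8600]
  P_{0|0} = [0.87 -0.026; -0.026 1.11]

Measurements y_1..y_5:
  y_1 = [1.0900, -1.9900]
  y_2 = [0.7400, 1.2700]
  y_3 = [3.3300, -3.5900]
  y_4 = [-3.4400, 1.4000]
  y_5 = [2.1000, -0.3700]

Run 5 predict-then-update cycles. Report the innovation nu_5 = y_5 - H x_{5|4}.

innov = [2.6834, -0.1488]

step 1: x^-=[-0.0268, 0.8114]  P^-=[0.7467 0.0039; 0.0039 1.0879]  S=[1.0631 0.1050; 0.1050 1.6328]  K=[0.6955 0.0674; -0.1450 0.6762]  nu=[1.1817, -2.7950]  x^+=[0.6066, -1.2499]  P^+=[0.2153 -0.0117; -0.0117 0.3396]
step 2: x^-=[0.6482, -0.9918]  P^-=[0.3302 -0.0109; -0.0109 0.4185]  S=[0.6446 0.0441; 0.0441 0.9323]  K=[0.5102 0.0492; -0.0997 0.4508]  nu=[0.0125, 2.1062]  x^+=[0.7582, -0.0435]  P^+=[0.1579 -0.0087; -0.0087 0.2266]
step 3: x^-=[0.5975, 0.1423]  P^-=[0.2924 -0.0052; -0.0052 0.3229]  S=[0.6053 0.0482; 0.0482 0.8373]  K=[0.4798 0.0500; -0.0823 0.3889]  nu=[2.7439, -3.8757]  x^+=[1.7203, -1.5908]  P^+=[0.1487 -0.0064; -0.0064 0.1953]
step 4: x^-=[1.5646, -1.0348]  P^-=[0.2857 -0.0014; -0.0014 0.2975]  S=[0.5978 0.0524; 0.0524 0.8133]  K=[0.4735 0.0521; -0.0746 0.3702]  nu=[-5.0873, 2.0593]  x^+=[-0.7369, 0.1068]  P^+=[0.1469 -0.0049; -0.0049 0.1856]
step 5: x^-=[-0.5898, -0.0797]  P^-=[0.2841 0.0005; 0.0005 0.2900]  S=[0.5958 0.0545; 0.0545 0.8066]  K=[0.4718 0.0533; -0.0714 0.3645]  nu=[2.6834, -0.1488]  x^+=[0.6683, -0.3255]  P^+=[0.1464 -0.0042; -0.0042 0.1826]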